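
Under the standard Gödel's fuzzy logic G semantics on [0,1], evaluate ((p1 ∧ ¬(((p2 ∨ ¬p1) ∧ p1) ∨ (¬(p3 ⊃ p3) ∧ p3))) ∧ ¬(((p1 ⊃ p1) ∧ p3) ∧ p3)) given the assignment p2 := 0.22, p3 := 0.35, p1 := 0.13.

0.00

¬p1: Gödel ¬ of 0.13 = 0 (operand ≠ 0)
(p2 ∨ ¬p1) = max(0.22, 0) = 0.22
((p2 ∨ ¬p1) ∧ p1) = min(0.22, 0.13) = 0.13
(p3 ⊃ p3): 0.35 ≤ 0.35, so result = 1
¬(p3 ⊃ p3): Gödel ¬ of 1 = 0 (operand ≠ 0)
(¬(p3 ⊃ p3) ∧ p3) = min(0, 0.35) = 0
(((p2 ∨ ¬p1) ∧ p1) ∨ (¬(p3 ⊃ p3) ∧ p3)) = max(0.13, 0) = 0.13
¬(((p2 ∨ ¬p1) ∧ p1) ∨ (¬(p3 ⊃ p3) ∧ p3)): Gödel ¬ of 0.13 = 0 (operand ≠ 0)
(p1 ∧ ¬(((p2 ∨ ¬p1) ∧ p1) ∨ (¬(p3 ⊃ p3) ∧ p3))) = min(0.13, 0) = 0
(p1 ⊃ p1): 0.13 ≤ 0.13, so result = 1
((p1 ⊃ p1) ∧ p3) = min(1, 0.35) = 0.35
(((p1 ⊃ p1) ∧ p3) ∧ p3) = min(0.35, 0.35) = 0.35
¬(((p1 ⊃ p1) ∧ p3) ∧ p3): Gödel ¬ of 0.35 = 0 (operand ≠ 0)
((p1 ∧ ¬(((p2 ∨ ¬p1) ∧ p1) ∨ (¬(p3 ⊃ p3) ∧ p3))) ∧ ¬(((p1 ⊃ p1) ∧ p3) ∧ p3)) = min(0, 0) = 0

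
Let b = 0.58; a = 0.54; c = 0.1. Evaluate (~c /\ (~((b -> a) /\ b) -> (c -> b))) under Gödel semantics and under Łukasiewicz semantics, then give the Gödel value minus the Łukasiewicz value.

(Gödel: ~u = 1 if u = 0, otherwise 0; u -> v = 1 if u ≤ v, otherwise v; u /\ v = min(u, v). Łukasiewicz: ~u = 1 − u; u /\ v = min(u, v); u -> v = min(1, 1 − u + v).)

Gödel evaluation:
  ~c: Gödel ¬ of 0.1 = 0 (operand ≠ 0)
  (b -> a): 0.58 > 0.54, so result = 0.54
  ((b -> a) /\ b) = min(0.54, 0.58) = 0.54
  ~((b -> a) /\ b): Gödel ¬ of 0.54 = 0 (operand ≠ 0)
  (c -> b): 0.1 ≤ 0.58, so result = 1
  (~((b -> a) /\ b) -> (c -> b)): 0 ≤ 1, so result = 1
  (~c /\ (~((b -> a) /\ b) -> (c -> b))) = min(0, 1) = 0
  Gödel value = 0
Łukasiewicz evaluation:
  ~c: Łukasiewicz ¬ gives 1 − 0.1 = 0.9
  (b -> a): min(1, 1 − 0.58 + 0.54) = 0.96
  ((b -> a) /\ b) = min(0.96, 0.58) = 0.58
  ~((b -> a) /\ b): Łukasiewicz ¬ gives 1 − 0.58 = 0.42
  (c -> b): min(1, 1 − 0.1 + 0.58) = 1
  (~((b -> a) /\ b) -> (c -> b)): min(1, 1 − 0.42 + 1) = 1
  (~c /\ (~((b -> a) /\ b) -> (c -> b))) = min(0.9, 1) = 0.9
  Łukasiewicz value = 0.9
Difference: 0 − 0.9 = -0.90

-0.90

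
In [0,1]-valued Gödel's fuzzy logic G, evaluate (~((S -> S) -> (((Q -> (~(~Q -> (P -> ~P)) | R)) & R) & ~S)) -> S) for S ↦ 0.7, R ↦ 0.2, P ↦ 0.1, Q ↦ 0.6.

(S -> S): 0.7 ≤ 0.7, so result = 1
~Q: Gödel ¬ of 0.6 = 0 (operand ≠ 0)
~P: Gödel ¬ of 0.1 = 0 (operand ≠ 0)
(P -> ~P): 0.1 > 0, so result = 0
(~Q -> (P -> ~P)): 0 ≤ 0, so result = 1
~(~Q -> (P -> ~P)): Gödel ¬ of 1 = 0 (operand ≠ 0)
(~(~Q -> (P -> ~P)) | R) = max(0, 0.2) = 0.2
(Q -> (~(~Q -> (P -> ~P)) | R)): 0.6 > 0.2, so result = 0.2
((Q -> (~(~Q -> (P -> ~P)) | R)) & R) = min(0.2, 0.2) = 0.2
~S: Gödel ¬ of 0.7 = 0 (operand ≠ 0)
(((Q -> (~(~Q -> (P -> ~P)) | R)) & R) & ~S) = min(0.2, 0) = 0
((S -> S) -> (((Q -> (~(~Q -> (P -> ~P)) | R)) & R) & ~S)): 1 > 0, so result = 0
~((S -> S) -> (((Q -> (~(~Q -> (P -> ~P)) | R)) & R) & ~S)): Gödel ¬ of 0 = 1 (operand is 0)
(~((S -> S) -> (((Q -> (~(~Q -> (P -> ~P)) | R)) & R) & ~S)) -> S): 1 > 0.7, so result = 0.7

0.70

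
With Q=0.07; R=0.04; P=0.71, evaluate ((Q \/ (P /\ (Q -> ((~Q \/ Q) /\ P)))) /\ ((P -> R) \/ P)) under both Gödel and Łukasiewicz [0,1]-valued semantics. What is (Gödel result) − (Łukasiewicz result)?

Gödel evaluation:
  ~Q: Gödel ¬ of 0.07 = 0 (operand ≠ 0)
  (~Q \/ Q) = max(0, 0.07) = 0.07
  ((~Q \/ Q) /\ P) = min(0.07, 0.71) = 0.07
  (Q -> ((~Q \/ Q) /\ P)): 0.07 ≤ 0.07, so result = 1
  (P /\ (Q -> ((~Q \/ Q) /\ P))) = min(0.71, 1) = 0.71
  (Q \/ (P /\ (Q -> ((~Q \/ Q) /\ P)))) = max(0.07, 0.71) = 0.71
  (P -> R): 0.71 > 0.04, so result = 0.04
  ((P -> R) \/ P) = max(0.04, 0.71) = 0.71
  ((Q \/ (P /\ (Q -> ((~Q \/ Q) /\ P)))) /\ ((P -> R) \/ P)) = min(0.71, 0.71) = 0.71
  Gödel value = 0.71
Łukasiewicz evaluation:
  ~Q: Łukasiewicz ¬ gives 1 − 0.07 = 0.93
  (~Q \/ Q) = max(0.93, 0.07) = 0.93
  ((~Q \/ Q) /\ P) = min(0.93, 0.71) = 0.71
  (Q -> ((~Q \/ Q) /\ P)): min(1, 1 − 0.07 + 0.71) = 1
  (P /\ (Q -> ((~Q \/ Q) /\ P))) = min(0.71, 1) = 0.71
  (Q \/ (P /\ (Q -> ((~Q \/ Q) /\ P)))) = max(0.07, 0.71) = 0.71
  (P -> R): min(1, 1 − 0.71 + 0.04) = 0.33
  ((P -> R) \/ P) = max(0.33, 0.71) = 0.71
  ((Q \/ (P /\ (Q -> ((~Q \/ Q) /\ P)))) /\ ((P -> R) \/ P)) = min(0.71, 0.71) = 0.71
  Łukasiewicz value = 0.71
Difference: 0.71 − 0.71 = 0.00

0.00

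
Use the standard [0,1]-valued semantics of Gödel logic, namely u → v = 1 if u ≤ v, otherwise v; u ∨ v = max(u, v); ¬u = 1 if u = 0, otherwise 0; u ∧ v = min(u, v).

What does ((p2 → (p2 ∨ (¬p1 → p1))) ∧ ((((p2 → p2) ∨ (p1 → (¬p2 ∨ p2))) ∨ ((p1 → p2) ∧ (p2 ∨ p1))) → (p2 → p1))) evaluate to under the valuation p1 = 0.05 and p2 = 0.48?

¬p1: Gödel ¬ of 0.05 = 0 (operand ≠ 0)
(¬p1 → p1): 0 ≤ 0.05, so result = 1
(p2 ∨ (¬p1 → p1)) = max(0.48, 1) = 1
(p2 → (p2 ∨ (¬p1 → p1))): 0.48 ≤ 1, so result = 1
(p2 → p2): 0.48 ≤ 0.48, so result = 1
¬p2: Gödel ¬ of 0.48 = 0 (operand ≠ 0)
(¬p2 ∨ p2) = max(0, 0.48) = 0.48
(p1 → (¬p2 ∨ p2)): 0.05 ≤ 0.48, so result = 1
((p2 → p2) ∨ (p1 → (¬p2 ∨ p2))) = max(1, 1) = 1
(p1 → p2): 0.05 ≤ 0.48, so result = 1
(p2 ∨ p1) = max(0.48, 0.05) = 0.48
((p1 → p2) ∧ (p2 ∨ p1)) = min(1, 0.48) = 0.48
(((p2 → p2) ∨ (p1 → (¬p2 ∨ p2))) ∨ ((p1 → p2) ∧ (p2 ∨ p1))) = max(1, 0.48) = 1
(p2 → p1): 0.48 > 0.05, so result = 0.05
((((p2 → p2) ∨ (p1 → (¬p2 ∨ p2))) ∨ ((p1 → p2) ∧ (p2 ∨ p1))) → (p2 → p1)): 1 > 0.05, so result = 0.05
((p2 → (p2 ∨ (¬p1 → p1))) ∧ ((((p2 → p2) ∨ (p1 → (¬p2 ∨ p2))) ∨ ((p1 → p2) ∧ (p2 ∨ p1))) → (p2 → p1))) = min(1, 0.05) = 0.05

0.05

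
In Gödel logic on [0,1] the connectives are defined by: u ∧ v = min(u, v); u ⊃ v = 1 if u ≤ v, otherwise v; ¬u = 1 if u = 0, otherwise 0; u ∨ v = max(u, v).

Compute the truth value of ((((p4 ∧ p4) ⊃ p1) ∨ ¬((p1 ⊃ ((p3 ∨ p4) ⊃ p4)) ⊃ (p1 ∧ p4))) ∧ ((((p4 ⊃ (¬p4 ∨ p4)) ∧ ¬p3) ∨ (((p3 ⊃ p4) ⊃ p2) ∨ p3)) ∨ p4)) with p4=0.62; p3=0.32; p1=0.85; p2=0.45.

0.62

(p4 ∧ p4) = min(0.62, 0.62) = 0.62
((p4 ∧ p4) ⊃ p1): 0.62 ≤ 0.85, so result = 1
(p3 ∨ p4) = max(0.32, 0.62) = 0.62
((p3 ∨ p4) ⊃ p4): 0.62 ≤ 0.62, so result = 1
(p1 ⊃ ((p3 ∨ p4) ⊃ p4)): 0.85 ≤ 1, so result = 1
(p1 ∧ p4) = min(0.85, 0.62) = 0.62
((p1 ⊃ ((p3 ∨ p4) ⊃ p4)) ⊃ (p1 ∧ p4)): 1 > 0.62, so result = 0.62
¬((p1 ⊃ ((p3 ∨ p4) ⊃ p4)) ⊃ (p1 ∧ p4)): Gödel ¬ of 0.62 = 0 (operand ≠ 0)
(((p4 ∧ p4) ⊃ p1) ∨ ¬((p1 ⊃ ((p3 ∨ p4) ⊃ p4)) ⊃ (p1 ∧ p4))) = max(1, 0) = 1
¬p4: Gödel ¬ of 0.62 = 0 (operand ≠ 0)
(¬p4 ∨ p4) = max(0, 0.62) = 0.62
(p4 ⊃ (¬p4 ∨ p4)): 0.62 ≤ 0.62, so result = 1
¬p3: Gödel ¬ of 0.32 = 0 (operand ≠ 0)
((p4 ⊃ (¬p4 ∨ p4)) ∧ ¬p3) = min(1, 0) = 0
(p3 ⊃ p4): 0.32 ≤ 0.62, so result = 1
((p3 ⊃ p4) ⊃ p2): 1 > 0.45, so result = 0.45
(((p3 ⊃ p4) ⊃ p2) ∨ p3) = max(0.45, 0.32) = 0.45
(((p4 ⊃ (¬p4 ∨ p4)) ∧ ¬p3) ∨ (((p3 ⊃ p4) ⊃ p2) ∨ p3)) = max(0, 0.45) = 0.45
((((p4 ⊃ (¬p4 ∨ p4)) ∧ ¬p3) ∨ (((p3 ⊃ p4) ⊃ p2) ∨ p3)) ∨ p4) = max(0.45, 0.62) = 0.62
((((p4 ∧ p4) ⊃ p1) ∨ ¬((p1 ⊃ ((p3 ∨ p4) ⊃ p4)) ⊃ (p1 ∧ p4))) ∧ ((((p4 ⊃ (¬p4 ∨ p4)) ∧ ¬p3) ∨ (((p3 ⊃ p4) ⊃ p2) ∨ p3)) ∨ p4)) = min(1, 0.62) = 0.62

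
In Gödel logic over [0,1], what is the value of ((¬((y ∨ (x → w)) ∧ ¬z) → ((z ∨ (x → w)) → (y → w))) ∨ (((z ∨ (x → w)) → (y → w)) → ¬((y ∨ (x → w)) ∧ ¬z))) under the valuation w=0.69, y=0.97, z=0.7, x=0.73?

1.00

(x → w): 0.73 > 0.69, so result = 0.69
(y ∨ (x → w)) = max(0.97, 0.69) = 0.97
¬z: Gödel ¬ of 0.7 = 0 (operand ≠ 0)
((y ∨ (x → w)) ∧ ¬z) = min(0.97, 0) = 0
¬((y ∨ (x → w)) ∧ ¬z): Gödel ¬ of 0 = 1 (operand is 0)
(x → w): 0.73 > 0.69, so result = 0.69
(z ∨ (x → w)) = max(0.7, 0.69) = 0.7
(y → w): 0.97 > 0.69, so result = 0.69
((z ∨ (x → w)) → (y → w)): 0.7 > 0.69, so result = 0.69
(¬((y ∨ (x → w)) ∧ ¬z) → ((z ∨ (x → w)) → (y → w))): 1 > 0.69, so result = 0.69
(x → w): 0.73 > 0.69, so result = 0.69
(z ∨ (x → w)) = max(0.7, 0.69) = 0.7
(y → w): 0.97 > 0.69, so result = 0.69
((z ∨ (x → w)) → (y → w)): 0.7 > 0.69, so result = 0.69
(x → w): 0.73 > 0.69, so result = 0.69
(y ∨ (x → w)) = max(0.97, 0.69) = 0.97
¬z: Gödel ¬ of 0.7 = 0 (operand ≠ 0)
((y ∨ (x → w)) ∧ ¬z) = min(0.97, 0) = 0
¬((y ∨ (x → w)) ∧ ¬z): Gödel ¬ of 0 = 1 (operand is 0)
(((z ∨ (x → w)) → (y → w)) → ¬((y ∨ (x → w)) ∧ ¬z)): 0.69 ≤ 1, so result = 1
((¬((y ∨ (x → w)) ∧ ¬z) → ((z ∨ (x → w)) → (y → w))) ∨ (((z ∨ (x → w)) → (y → w)) → ¬((y ∨ (x → w)) ∧ ¬z))) = max(0.69, 1) = 1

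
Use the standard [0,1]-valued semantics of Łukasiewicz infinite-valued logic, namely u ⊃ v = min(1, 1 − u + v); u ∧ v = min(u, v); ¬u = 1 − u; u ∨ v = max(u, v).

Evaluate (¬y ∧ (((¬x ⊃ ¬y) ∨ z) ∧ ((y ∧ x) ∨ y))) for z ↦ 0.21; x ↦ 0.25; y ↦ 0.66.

0.34

¬y: Łukasiewicz ¬ gives 1 − 0.66 = 0.34
¬x: Łukasiewicz ¬ gives 1 − 0.25 = 0.75
¬y: Łukasiewicz ¬ gives 1 − 0.66 = 0.34
(¬x ⊃ ¬y): min(1, 1 − 0.75 + 0.34) = 0.59
((¬x ⊃ ¬y) ∨ z) = max(0.59, 0.21) = 0.59
(y ∧ x) = min(0.66, 0.25) = 0.25
((y ∧ x) ∨ y) = max(0.25, 0.66) = 0.66
(((¬x ⊃ ¬y) ∨ z) ∧ ((y ∧ x) ∨ y)) = min(0.59, 0.66) = 0.59
(¬y ∧ (((¬x ⊃ ¬y) ∨ z) ∧ ((y ∧ x) ∨ y))) = min(0.34, 0.59) = 0.34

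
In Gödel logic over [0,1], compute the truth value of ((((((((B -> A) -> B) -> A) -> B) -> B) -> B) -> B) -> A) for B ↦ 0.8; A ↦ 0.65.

0.65

(B -> A): 0.8 > 0.65, so result = 0.65
((B -> A) -> B): 0.65 ≤ 0.8, so result = 1
(((B -> A) -> B) -> A): 1 > 0.65, so result = 0.65
((((B -> A) -> B) -> A) -> B): 0.65 ≤ 0.8, so result = 1
(((((B -> A) -> B) -> A) -> B) -> B): 1 > 0.8, so result = 0.8
((((((B -> A) -> B) -> A) -> B) -> B) -> B): 0.8 ≤ 0.8, so result = 1
(((((((B -> A) -> B) -> A) -> B) -> B) -> B) -> B): 1 > 0.8, so result = 0.8
((((((((B -> A) -> B) -> A) -> B) -> B) -> B) -> B) -> A): 0.8 > 0.65, so result = 0.65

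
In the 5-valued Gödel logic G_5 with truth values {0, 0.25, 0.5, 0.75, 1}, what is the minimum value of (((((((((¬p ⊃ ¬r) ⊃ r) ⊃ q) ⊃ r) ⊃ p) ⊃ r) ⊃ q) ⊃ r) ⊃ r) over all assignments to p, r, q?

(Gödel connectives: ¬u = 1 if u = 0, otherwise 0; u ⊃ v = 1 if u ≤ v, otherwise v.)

0.25

The minimum is attained at p = 0, r = 0.25, q = 0:
  ¬p: Gödel ¬ of 0 = 1 (operand is 0)
  ¬r: Gödel ¬ of 0.25 = 0 (operand ≠ 0)
  (¬p ⊃ ¬r): 1 > 0, so result = 0
  ((¬p ⊃ ¬r) ⊃ r): 0 ≤ 0.25, so result = 1
  (((¬p ⊃ ¬r) ⊃ r) ⊃ q): 1 > 0, so result = 0
  ((((¬p ⊃ ¬r) ⊃ r) ⊃ q) ⊃ r): 0 ≤ 0.25, so result = 1
  (((((¬p ⊃ ¬r) ⊃ r) ⊃ q) ⊃ r) ⊃ p): 1 > 0, so result = 0
  ((((((¬p ⊃ ¬r) ⊃ r) ⊃ q) ⊃ r) ⊃ p) ⊃ r): 0 ≤ 0.25, so result = 1
  (((((((¬p ⊃ ¬r) ⊃ r) ⊃ q) ⊃ r) ⊃ p) ⊃ r) ⊃ q): 1 > 0, so result = 0
  ((((((((¬p ⊃ ¬r) ⊃ r) ⊃ q) ⊃ r) ⊃ p) ⊃ r) ⊃ q) ⊃ r): 0 ≤ 0.25, so result = 1
  (((((((((¬p ⊃ ¬r) ⊃ r) ⊃ q) ⊃ r) ⊃ p) ⊃ r) ⊃ q) ⊃ r) ⊃ r): 1 > 0.25, so result = 0.25
Checking all 125 assignments confirms none give a value below 0.25.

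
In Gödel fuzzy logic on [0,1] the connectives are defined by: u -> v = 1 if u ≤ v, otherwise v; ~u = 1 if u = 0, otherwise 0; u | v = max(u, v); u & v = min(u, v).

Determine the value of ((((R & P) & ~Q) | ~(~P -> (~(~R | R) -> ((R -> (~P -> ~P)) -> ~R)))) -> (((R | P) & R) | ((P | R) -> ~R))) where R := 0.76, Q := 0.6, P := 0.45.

1.00

(R & P) = min(0.76, 0.45) = 0.45
~Q: Gödel ¬ of 0.6 = 0 (operand ≠ 0)
((R & P) & ~Q) = min(0.45, 0) = 0
~P: Gödel ¬ of 0.45 = 0 (operand ≠ 0)
~R: Gödel ¬ of 0.76 = 0 (operand ≠ 0)
(~R | R) = max(0, 0.76) = 0.76
~(~R | R): Gödel ¬ of 0.76 = 0 (operand ≠ 0)
~P: Gödel ¬ of 0.45 = 0 (operand ≠ 0)
~P: Gödel ¬ of 0.45 = 0 (operand ≠ 0)
(~P -> ~P): 0 ≤ 0, so result = 1
(R -> (~P -> ~P)): 0.76 ≤ 1, so result = 1
~R: Gödel ¬ of 0.76 = 0 (operand ≠ 0)
((R -> (~P -> ~P)) -> ~R): 1 > 0, so result = 0
(~(~R | R) -> ((R -> (~P -> ~P)) -> ~R)): 0 ≤ 0, so result = 1
(~P -> (~(~R | R) -> ((R -> (~P -> ~P)) -> ~R))): 0 ≤ 1, so result = 1
~(~P -> (~(~R | R) -> ((R -> (~P -> ~P)) -> ~R))): Gödel ¬ of 1 = 0 (operand ≠ 0)
(((R & P) & ~Q) | ~(~P -> (~(~R | R) -> ((R -> (~P -> ~P)) -> ~R)))) = max(0, 0) = 0
(R | P) = max(0.76, 0.45) = 0.76
((R | P) & R) = min(0.76, 0.76) = 0.76
(P | R) = max(0.45, 0.76) = 0.76
~R: Gödel ¬ of 0.76 = 0 (operand ≠ 0)
((P | R) -> ~R): 0.76 > 0, so result = 0
(((R | P) & R) | ((P | R) -> ~R)) = max(0.76, 0) = 0.76
((((R & P) & ~Q) | ~(~P -> (~(~R | R) -> ((R -> (~P -> ~P)) -> ~R)))) -> (((R | P) & R) | ((P | R) -> ~R))): 0 ≤ 0.76, so result = 1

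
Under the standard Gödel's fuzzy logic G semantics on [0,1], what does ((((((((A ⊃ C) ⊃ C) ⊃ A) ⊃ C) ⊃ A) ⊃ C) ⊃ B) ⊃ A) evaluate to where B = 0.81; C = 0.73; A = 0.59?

(A ⊃ C): 0.59 ≤ 0.73, so result = 1
((A ⊃ C) ⊃ C): 1 > 0.73, so result = 0.73
(((A ⊃ C) ⊃ C) ⊃ A): 0.73 > 0.59, so result = 0.59
((((A ⊃ C) ⊃ C) ⊃ A) ⊃ C): 0.59 ≤ 0.73, so result = 1
(((((A ⊃ C) ⊃ C) ⊃ A) ⊃ C) ⊃ A): 1 > 0.59, so result = 0.59
((((((A ⊃ C) ⊃ C) ⊃ A) ⊃ C) ⊃ A) ⊃ C): 0.59 ≤ 0.73, so result = 1
(((((((A ⊃ C) ⊃ C) ⊃ A) ⊃ C) ⊃ A) ⊃ C) ⊃ B): 1 > 0.81, so result = 0.81
((((((((A ⊃ C) ⊃ C) ⊃ A) ⊃ C) ⊃ A) ⊃ C) ⊃ B) ⊃ A): 0.81 > 0.59, so result = 0.59

0.59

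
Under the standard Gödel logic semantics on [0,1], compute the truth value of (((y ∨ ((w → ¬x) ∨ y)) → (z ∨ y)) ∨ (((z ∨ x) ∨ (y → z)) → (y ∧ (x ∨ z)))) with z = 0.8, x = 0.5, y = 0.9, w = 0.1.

1.00

¬x: Gödel ¬ of 0.5 = 0 (operand ≠ 0)
(w → ¬x): 0.1 > 0, so result = 0
((w → ¬x) ∨ y) = max(0, 0.9) = 0.9
(y ∨ ((w → ¬x) ∨ y)) = max(0.9, 0.9) = 0.9
(z ∨ y) = max(0.8, 0.9) = 0.9
((y ∨ ((w → ¬x) ∨ y)) → (z ∨ y)): 0.9 ≤ 0.9, so result = 1
(z ∨ x) = max(0.8, 0.5) = 0.8
(y → z): 0.9 > 0.8, so result = 0.8
((z ∨ x) ∨ (y → z)) = max(0.8, 0.8) = 0.8
(x ∨ z) = max(0.5, 0.8) = 0.8
(y ∧ (x ∨ z)) = min(0.9, 0.8) = 0.8
(((z ∨ x) ∨ (y → z)) → (y ∧ (x ∨ z))): 0.8 ≤ 0.8, so result = 1
(((y ∨ ((w → ¬x) ∨ y)) → (z ∨ y)) ∨ (((z ∨ x) ∨ (y → z)) → (y ∧ (x ∨ z)))) = max(1, 1) = 1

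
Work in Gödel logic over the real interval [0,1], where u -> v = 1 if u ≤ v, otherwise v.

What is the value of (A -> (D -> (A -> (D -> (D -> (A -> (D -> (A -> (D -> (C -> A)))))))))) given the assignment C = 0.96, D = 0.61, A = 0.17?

1.00

(C -> A): 0.96 > 0.17, so result = 0.17
(D -> (C -> A)): 0.61 > 0.17, so result = 0.17
(A -> (D -> (C -> A))): 0.17 ≤ 0.17, so result = 1
(D -> (A -> (D -> (C -> A)))): 0.61 ≤ 1, so result = 1
(A -> (D -> (A -> (D -> (C -> A))))): 0.17 ≤ 1, so result = 1
(D -> (A -> (D -> (A -> (D -> (C -> A)))))): 0.61 ≤ 1, so result = 1
(D -> (D -> (A -> (D -> (A -> (D -> (C -> A))))))): 0.61 ≤ 1, so result = 1
(A -> (D -> (D -> (A -> (D -> (A -> (D -> (C -> A)))))))): 0.17 ≤ 1, so result = 1
(D -> (A -> (D -> (D -> (A -> (D -> (A -> (D -> (C -> A))))))))): 0.61 ≤ 1, so result = 1
(A -> (D -> (A -> (D -> (D -> (A -> (D -> (A -> (D -> (C -> A)))))))))): 0.17 ≤ 1, so result = 1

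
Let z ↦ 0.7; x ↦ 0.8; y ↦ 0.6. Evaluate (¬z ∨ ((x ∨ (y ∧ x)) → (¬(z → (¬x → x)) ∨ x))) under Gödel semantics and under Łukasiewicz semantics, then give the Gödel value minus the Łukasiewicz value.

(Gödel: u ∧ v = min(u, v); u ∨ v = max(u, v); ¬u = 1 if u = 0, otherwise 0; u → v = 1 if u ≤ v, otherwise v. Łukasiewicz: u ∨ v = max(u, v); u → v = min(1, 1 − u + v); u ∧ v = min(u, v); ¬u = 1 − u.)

Gödel evaluation:
  ¬z: Gödel ¬ of 0.7 = 0 (operand ≠ 0)
  (y ∧ x) = min(0.6, 0.8) = 0.6
  (x ∨ (y ∧ x)) = max(0.8, 0.6) = 0.8
  ¬x: Gödel ¬ of 0.8 = 0 (operand ≠ 0)
  (¬x → x): 0 ≤ 0.8, so result = 1
  (z → (¬x → x)): 0.7 ≤ 1, so result = 1
  ¬(z → (¬x → x)): Gödel ¬ of 1 = 0 (operand ≠ 0)
  (¬(z → (¬x → x)) ∨ x) = max(0, 0.8) = 0.8
  ((x ∨ (y ∧ x)) → (¬(z → (¬x → x)) ∨ x)): 0.8 ≤ 0.8, so result = 1
  (¬z ∨ ((x ∨ (y ∧ x)) → (¬(z → (¬x → x)) ∨ x))) = max(0, 1) = 1
  Gödel value = 1
Łukasiewicz evaluation:
  ¬z: Łukasiewicz ¬ gives 1 − 0.7 = 0.3
  (y ∧ x) = min(0.6, 0.8) = 0.6
  (x ∨ (y ∧ x)) = max(0.8, 0.6) = 0.8
  ¬x: Łukasiewicz ¬ gives 1 − 0.8 = 0.2
  (¬x → x): min(1, 1 − 0.2 + 0.8) = 1
  (z → (¬x → x)): min(1, 1 − 0.7 + 1) = 1
  ¬(z → (¬x → x)): Łukasiewicz ¬ gives 1 − 1 = 0
  (¬(z → (¬x → x)) ∨ x) = max(0, 0.8) = 0.8
  ((x ∨ (y ∧ x)) → (¬(z → (¬x → x)) ∨ x)): min(1, 1 − 0.8 + 0.8) = 1
  (¬z ∨ ((x ∨ (y ∧ x)) → (¬(z → (¬x → x)) ∨ x))) = max(0.3, 1) = 1
  Łukasiewicz value = 1
Difference: 1 − 1 = 0.00

0.00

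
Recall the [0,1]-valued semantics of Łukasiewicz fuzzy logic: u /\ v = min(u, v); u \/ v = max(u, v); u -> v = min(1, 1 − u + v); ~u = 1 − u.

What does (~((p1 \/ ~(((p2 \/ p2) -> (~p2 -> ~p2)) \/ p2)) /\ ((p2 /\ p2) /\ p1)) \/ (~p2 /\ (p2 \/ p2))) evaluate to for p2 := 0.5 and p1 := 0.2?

0.80

(p2 \/ p2) = max(0.5, 0.5) = 0.5
~p2: Łukasiewicz ¬ gives 1 − 0.5 = 0.5
~p2: Łukasiewicz ¬ gives 1 − 0.5 = 0.5
(~p2 -> ~p2): min(1, 1 − 0.5 + 0.5) = 1
((p2 \/ p2) -> (~p2 -> ~p2)): min(1, 1 − 0.5 + 1) = 1
(((p2 \/ p2) -> (~p2 -> ~p2)) \/ p2) = max(1, 0.5) = 1
~(((p2 \/ p2) -> (~p2 -> ~p2)) \/ p2): Łukasiewicz ¬ gives 1 − 1 = 0
(p1 \/ ~(((p2 \/ p2) -> (~p2 -> ~p2)) \/ p2)) = max(0.2, 0) = 0.2
(p2 /\ p2) = min(0.5, 0.5) = 0.5
((p2 /\ p2) /\ p1) = min(0.5, 0.2) = 0.2
((p1 \/ ~(((p2 \/ p2) -> (~p2 -> ~p2)) \/ p2)) /\ ((p2 /\ p2) /\ p1)) = min(0.2, 0.2) = 0.2
~((p1 \/ ~(((p2 \/ p2) -> (~p2 -> ~p2)) \/ p2)) /\ ((p2 /\ p2) /\ p1)): Łukasiewicz ¬ gives 1 − 0.2 = 0.8
~p2: Łukasiewicz ¬ gives 1 − 0.5 = 0.5
(p2 \/ p2) = max(0.5, 0.5) = 0.5
(~p2 /\ (p2 \/ p2)) = min(0.5, 0.5) = 0.5
(~((p1 \/ ~(((p2 \/ p2) -> (~p2 -> ~p2)) \/ p2)) /\ ((p2 /\ p2) /\ p1)) \/ (~p2 /\ (p2 \/ p2))) = max(0.8, 0.5) = 0.8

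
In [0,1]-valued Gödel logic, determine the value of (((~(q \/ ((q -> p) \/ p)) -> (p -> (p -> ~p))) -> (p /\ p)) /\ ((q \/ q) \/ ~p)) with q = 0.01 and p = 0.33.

0.01

(q -> p): 0.01 ≤ 0.33, so result = 1
((q -> p) \/ p) = max(1, 0.33) = 1
(q \/ ((q -> p) \/ p)) = max(0.01, 1) = 1
~(q \/ ((q -> p) \/ p)): Gödel ¬ of 1 = 0 (operand ≠ 0)
~p: Gödel ¬ of 0.33 = 0 (operand ≠ 0)
(p -> ~p): 0.33 > 0, so result = 0
(p -> (p -> ~p)): 0.33 > 0, so result = 0
(~(q \/ ((q -> p) \/ p)) -> (p -> (p -> ~p))): 0 ≤ 0, so result = 1
(p /\ p) = min(0.33, 0.33) = 0.33
((~(q \/ ((q -> p) \/ p)) -> (p -> (p -> ~p))) -> (p /\ p)): 1 > 0.33, so result = 0.33
(q \/ q) = max(0.01, 0.01) = 0.01
~p: Gödel ¬ of 0.33 = 0 (operand ≠ 0)
((q \/ q) \/ ~p) = max(0.01, 0) = 0.01
(((~(q \/ ((q -> p) \/ p)) -> (p -> (p -> ~p))) -> (p /\ p)) /\ ((q \/ q) \/ ~p)) = min(0.33, 0.01) = 0.01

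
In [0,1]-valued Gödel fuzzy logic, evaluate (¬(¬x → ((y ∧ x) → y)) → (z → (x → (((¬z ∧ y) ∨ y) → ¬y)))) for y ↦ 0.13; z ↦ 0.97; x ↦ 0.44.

1.00

¬x: Gödel ¬ of 0.44 = 0 (operand ≠ 0)
(y ∧ x) = min(0.13, 0.44) = 0.13
((y ∧ x) → y): 0.13 ≤ 0.13, so result = 1
(¬x → ((y ∧ x) → y)): 0 ≤ 1, so result = 1
¬(¬x → ((y ∧ x) → y)): Gödel ¬ of 1 = 0 (operand ≠ 0)
¬z: Gödel ¬ of 0.97 = 0 (operand ≠ 0)
(¬z ∧ y) = min(0, 0.13) = 0
((¬z ∧ y) ∨ y) = max(0, 0.13) = 0.13
¬y: Gödel ¬ of 0.13 = 0 (operand ≠ 0)
(((¬z ∧ y) ∨ y) → ¬y): 0.13 > 0, so result = 0
(x → (((¬z ∧ y) ∨ y) → ¬y)): 0.44 > 0, so result = 0
(z → (x → (((¬z ∧ y) ∨ y) → ¬y))): 0.97 > 0, so result = 0
(¬(¬x → ((y ∧ x) → y)) → (z → (x → (((¬z ∧ y) ∨ y) → ¬y)))): 0 ≤ 0, so result = 1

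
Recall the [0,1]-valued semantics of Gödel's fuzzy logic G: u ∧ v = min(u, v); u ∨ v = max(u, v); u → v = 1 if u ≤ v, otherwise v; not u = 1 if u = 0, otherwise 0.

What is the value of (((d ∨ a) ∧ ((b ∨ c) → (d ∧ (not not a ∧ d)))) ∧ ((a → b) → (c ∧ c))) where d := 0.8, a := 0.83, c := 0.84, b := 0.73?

0.80

(d ∨ a) = max(0.8, 0.83) = 0.83
(b ∨ c) = max(0.73, 0.84) = 0.84
not a: Gödel ¬ of 0.83 = 0 (operand ≠ 0)
not not a: Gödel ¬ of 0 = 1 (operand is 0)
(not not a ∧ d) = min(1, 0.8) = 0.8
(d ∧ (not not a ∧ d)) = min(0.8, 0.8) = 0.8
((b ∨ c) → (d ∧ (not not a ∧ d))): 0.84 > 0.8, so result = 0.8
((d ∨ a) ∧ ((b ∨ c) → (d ∧ (not not a ∧ d)))) = min(0.83, 0.8) = 0.8
(a → b): 0.83 > 0.73, so result = 0.73
(c ∧ c) = min(0.84, 0.84) = 0.84
((a → b) → (c ∧ c)): 0.73 ≤ 0.84, so result = 1
(((d ∨ a) ∧ ((b ∨ c) → (d ∧ (not not a ∧ d)))) ∧ ((a → b) → (c ∧ c))) = min(0.8, 1) = 0.8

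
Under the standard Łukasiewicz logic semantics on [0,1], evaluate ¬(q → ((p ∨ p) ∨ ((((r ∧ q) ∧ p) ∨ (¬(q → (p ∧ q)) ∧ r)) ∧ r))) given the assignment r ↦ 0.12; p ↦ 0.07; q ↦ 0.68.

(p ∨ p) = max(0.07, 0.07) = 0.07
(r ∧ q) = min(0.12, 0.68) = 0.12
((r ∧ q) ∧ p) = min(0.12, 0.07) = 0.07
(p ∧ q) = min(0.07, 0.68) = 0.07
(q → (p ∧ q)): min(1, 1 − 0.68 + 0.07) = 0.39
¬(q → (p ∧ q)): Łukasiewicz ¬ gives 1 − 0.39 = 0.61
(¬(q → (p ∧ q)) ∧ r) = min(0.61, 0.12) = 0.12
(((r ∧ q) ∧ p) ∨ (¬(q → (p ∧ q)) ∧ r)) = max(0.07, 0.12) = 0.12
((((r ∧ q) ∧ p) ∨ (¬(q → (p ∧ q)) ∧ r)) ∧ r) = min(0.12, 0.12) = 0.12
((p ∨ p) ∨ ((((r ∧ q) ∧ p) ∨ (¬(q → (p ∧ q)) ∧ r)) ∧ r)) = max(0.07, 0.12) = 0.12
(q → ((p ∨ p) ∨ ((((r ∧ q) ∧ p) ∨ (¬(q → (p ∧ q)) ∧ r)) ∧ r))): min(1, 1 − 0.68 + 0.12) = 0.44
¬(q → ((p ∨ p) ∨ ((((r ∧ q) ∧ p) ∨ (¬(q → (p ∧ q)) ∧ r)) ∧ r))): Łukasiewicz ¬ gives 1 − 0.44 = 0.56

0.56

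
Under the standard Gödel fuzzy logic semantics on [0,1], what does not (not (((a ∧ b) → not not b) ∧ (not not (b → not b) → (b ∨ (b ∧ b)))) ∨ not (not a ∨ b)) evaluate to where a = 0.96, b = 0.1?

(a ∧ b) = min(0.96, 0.1) = 0.1
not b: Gödel ¬ of 0.1 = 0 (operand ≠ 0)
not not b: Gödel ¬ of 0 = 1 (operand is 0)
((a ∧ b) → not not b): 0.1 ≤ 1, so result = 1
not b: Gödel ¬ of 0.1 = 0 (operand ≠ 0)
(b → not b): 0.1 > 0, so result = 0
not (b → not b): Gödel ¬ of 0 = 1 (operand is 0)
not not (b → not b): Gödel ¬ of 1 = 0 (operand ≠ 0)
(b ∧ b) = min(0.1, 0.1) = 0.1
(b ∨ (b ∧ b)) = max(0.1, 0.1) = 0.1
(not not (b → not b) → (b ∨ (b ∧ b))): 0 ≤ 0.1, so result = 1
(((a ∧ b) → not not b) ∧ (not not (b → not b) → (b ∨ (b ∧ b)))) = min(1, 1) = 1
not (((a ∧ b) → not not b) ∧ (not not (b → not b) → (b ∨ (b ∧ b)))): Gödel ¬ of 1 = 0 (operand ≠ 0)
not a: Gödel ¬ of 0.96 = 0 (operand ≠ 0)
(not a ∨ b) = max(0, 0.1) = 0.1
not (not a ∨ b): Gödel ¬ of 0.1 = 0 (operand ≠ 0)
(not (((a ∧ b) → not not b) ∧ (not not (b → not b) → (b ∨ (b ∧ b)))) ∨ not (not a ∨ b)) = max(0, 0) = 0
not (not (((a ∧ b) → not not b) ∧ (not not (b → not b) → (b ∨ (b ∧ b)))) ∨ not (not a ∨ b)): Gödel ¬ of 0 = 1 (operand is 0)

1.00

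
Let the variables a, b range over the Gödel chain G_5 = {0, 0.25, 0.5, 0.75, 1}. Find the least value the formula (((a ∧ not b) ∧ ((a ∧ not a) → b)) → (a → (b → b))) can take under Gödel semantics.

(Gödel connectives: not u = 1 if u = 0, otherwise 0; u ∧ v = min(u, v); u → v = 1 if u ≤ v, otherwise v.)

1.00

Every assignment gives 1. For instance at a = 0, b = 0:
  not b: Gödel ¬ of 0 = 1 (operand is 0)
  (a ∧ not b) = min(0, 1) = 0
  not a: Gödel ¬ of 0 = 1 (operand is 0)
  (a ∧ not a) = min(0, 1) = 0
  ((a ∧ not a) → b): 0 ≤ 0, so result = 1
  ((a ∧ not b) ∧ ((a ∧ not a) → b)) = min(0, 1) = 0
  (b → b): 0 ≤ 0, so result = 1
  (a → (b → b)): 0 ≤ 1, so result = 1
  (((a ∧ not b) ∧ ((a ∧ not a) → b)) → (a → (b → b))): 0 ≤ 1, so result = 1
All 25 assignments give value 1 — the formula is a G_5-tautology.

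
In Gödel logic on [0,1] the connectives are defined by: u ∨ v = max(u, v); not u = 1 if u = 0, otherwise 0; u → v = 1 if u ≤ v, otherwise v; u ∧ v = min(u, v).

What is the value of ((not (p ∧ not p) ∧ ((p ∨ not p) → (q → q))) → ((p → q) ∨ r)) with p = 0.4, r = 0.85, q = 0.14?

not p: Gödel ¬ of 0.4 = 0 (operand ≠ 0)
(p ∧ not p) = min(0.4, 0) = 0
not (p ∧ not p): Gödel ¬ of 0 = 1 (operand is 0)
not p: Gödel ¬ of 0.4 = 0 (operand ≠ 0)
(p ∨ not p) = max(0.4, 0) = 0.4
(q → q): 0.14 ≤ 0.14, so result = 1
((p ∨ not p) → (q → q)): 0.4 ≤ 1, so result = 1
(not (p ∧ not p) ∧ ((p ∨ not p) → (q → q))) = min(1, 1) = 1
(p → q): 0.4 > 0.14, so result = 0.14
((p → q) ∨ r) = max(0.14, 0.85) = 0.85
((not (p ∧ not p) ∧ ((p ∨ not p) → (q → q))) → ((p → q) ∨ r)): 1 > 0.85, so result = 0.85

0.85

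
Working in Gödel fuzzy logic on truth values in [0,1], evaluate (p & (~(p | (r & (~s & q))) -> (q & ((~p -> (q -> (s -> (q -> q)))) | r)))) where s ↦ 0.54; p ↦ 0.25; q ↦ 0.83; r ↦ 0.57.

0.25

~s: Gödel ¬ of 0.54 = 0 (operand ≠ 0)
(~s & q) = min(0, 0.83) = 0
(r & (~s & q)) = min(0.57, 0) = 0
(p | (r & (~s & q))) = max(0.25, 0) = 0.25
~(p | (r & (~s & q))): Gödel ¬ of 0.25 = 0 (operand ≠ 0)
~p: Gödel ¬ of 0.25 = 0 (operand ≠ 0)
(q -> q): 0.83 ≤ 0.83, so result = 1
(s -> (q -> q)): 0.54 ≤ 1, so result = 1
(q -> (s -> (q -> q))): 0.83 ≤ 1, so result = 1
(~p -> (q -> (s -> (q -> q)))): 0 ≤ 1, so result = 1
((~p -> (q -> (s -> (q -> q)))) | r) = max(1, 0.57) = 1
(q & ((~p -> (q -> (s -> (q -> q)))) | r)) = min(0.83, 1) = 0.83
(~(p | (r & (~s & q))) -> (q & ((~p -> (q -> (s -> (q -> q)))) | r))): 0 ≤ 0.83, so result = 1
(p & (~(p | (r & (~s & q))) -> (q & ((~p -> (q -> (s -> (q -> q)))) | r)))) = min(0.25, 1) = 0.25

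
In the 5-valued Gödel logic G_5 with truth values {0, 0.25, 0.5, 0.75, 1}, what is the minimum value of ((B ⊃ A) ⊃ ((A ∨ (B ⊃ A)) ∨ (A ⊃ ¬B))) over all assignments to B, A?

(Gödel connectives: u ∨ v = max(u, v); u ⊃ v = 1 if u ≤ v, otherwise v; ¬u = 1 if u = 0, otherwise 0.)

1.00

Every assignment gives 1. For instance at B = 0, A = 0:
  (B ⊃ A): 0 ≤ 0, so result = 1
  (B ⊃ A): 0 ≤ 0, so result = 1
  (A ∨ (B ⊃ A)) = max(0, 1) = 1
  ¬B: Gödel ¬ of 0 = 1 (operand is 0)
  (A ⊃ ¬B): 0 ≤ 1, so result = 1
  ((A ∨ (B ⊃ A)) ∨ (A ⊃ ¬B)) = max(1, 1) = 1
  ((B ⊃ A) ⊃ ((A ∨ (B ⊃ A)) ∨ (A ⊃ ¬B))): 1 ≤ 1, so result = 1
All 25 assignments give value 1 — the formula is a G_5-tautology.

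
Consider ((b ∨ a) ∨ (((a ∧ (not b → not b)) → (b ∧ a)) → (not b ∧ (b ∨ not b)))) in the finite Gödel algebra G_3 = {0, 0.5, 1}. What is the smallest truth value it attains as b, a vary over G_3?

0.50

The minimum is attained at b = 0.5, a = 0:
  (b ∨ a) = max(0.5, 0) = 0.5
  not b: Gödel ¬ of 0.5 = 0 (operand ≠ 0)
  not b: Gödel ¬ of 0.5 = 0 (operand ≠ 0)
  (not b → not b): 0 ≤ 0, so result = 1
  (a ∧ (not b → not b)) = min(0, 1) = 0
  (b ∧ a) = min(0.5, 0) = 0
  ((a ∧ (not b → not b)) → (b ∧ a)): 0 ≤ 0, so result = 1
  not b: Gödel ¬ of 0.5 = 0 (operand ≠ 0)
  not b: Gödel ¬ of 0.5 = 0 (operand ≠ 0)
  (b ∨ not b) = max(0.5, 0) = 0.5
  (not b ∧ (b ∨ not b)) = min(0, 0.5) = 0
  (((a ∧ (not b → not b)) → (b ∧ a)) → (not b ∧ (b ∨ not b))): 1 > 0, so result = 0
  ((b ∨ a) ∨ (((a ∧ (not b → not b)) → (b ∧ a)) → (not b ∧ (b ∨ not b)))) = max(0.5, 0) = 0.5
Checking all 9 assignments confirms none give a value below 0.50.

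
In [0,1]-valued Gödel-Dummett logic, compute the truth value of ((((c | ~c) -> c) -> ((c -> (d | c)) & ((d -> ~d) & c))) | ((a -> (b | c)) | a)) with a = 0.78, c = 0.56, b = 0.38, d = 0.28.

0.78

~c: Gödel ¬ of 0.56 = 0 (operand ≠ 0)
(c | ~c) = max(0.56, 0) = 0.56
((c | ~c) -> c): 0.56 ≤ 0.56, so result = 1
(d | c) = max(0.28, 0.56) = 0.56
(c -> (d | c)): 0.56 ≤ 0.56, so result = 1
~d: Gödel ¬ of 0.28 = 0 (operand ≠ 0)
(d -> ~d): 0.28 > 0, so result = 0
((d -> ~d) & c) = min(0, 0.56) = 0
((c -> (d | c)) & ((d -> ~d) & c)) = min(1, 0) = 0
(((c | ~c) -> c) -> ((c -> (d | c)) & ((d -> ~d) & c))): 1 > 0, so result = 0
(b | c) = max(0.38, 0.56) = 0.56
(a -> (b | c)): 0.78 > 0.56, so result = 0.56
((a -> (b | c)) | a) = max(0.56, 0.78) = 0.78
((((c | ~c) -> c) -> ((c -> (d | c)) & ((d -> ~d) & c))) | ((a -> (b | c)) | a)) = max(0, 0.78) = 0.78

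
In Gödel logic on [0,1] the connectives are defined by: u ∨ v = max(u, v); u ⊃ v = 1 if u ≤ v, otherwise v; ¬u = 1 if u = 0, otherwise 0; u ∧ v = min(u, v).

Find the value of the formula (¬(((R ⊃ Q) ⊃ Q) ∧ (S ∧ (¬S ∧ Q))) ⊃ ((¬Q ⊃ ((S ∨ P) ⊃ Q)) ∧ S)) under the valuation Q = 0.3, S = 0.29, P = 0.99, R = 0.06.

0.29

(R ⊃ Q): 0.06 ≤ 0.3, so result = 1
((R ⊃ Q) ⊃ Q): 1 > 0.3, so result = 0.3
¬S: Gödel ¬ of 0.29 = 0 (operand ≠ 0)
(¬S ∧ Q) = min(0, 0.3) = 0
(S ∧ (¬S ∧ Q)) = min(0.29, 0) = 0
(((R ⊃ Q) ⊃ Q) ∧ (S ∧ (¬S ∧ Q))) = min(0.3, 0) = 0
¬(((R ⊃ Q) ⊃ Q) ∧ (S ∧ (¬S ∧ Q))): Gödel ¬ of 0 = 1 (operand is 0)
¬Q: Gödel ¬ of 0.3 = 0 (operand ≠ 0)
(S ∨ P) = max(0.29, 0.99) = 0.99
((S ∨ P) ⊃ Q): 0.99 > 0.3, so result = 0.3
(¬Q ⊃ ((S ∨ P) ⊃ Q)): 0 ≤ 0.3, so result = 1
((¬Q ⊃ ((S ∨ P) ⊃ Q)) ∧ S) = min(1, 0.29) = 0.29
(¬(((R ⊃ Q) ⊃ Q) ∧ (S ∧ (¬S ∧ Q))) ⊃ ((¬Q ⊃ ((S ∨ P) ⊃ Q)) ∧ S)): 1 > 0.29, so result = 0.29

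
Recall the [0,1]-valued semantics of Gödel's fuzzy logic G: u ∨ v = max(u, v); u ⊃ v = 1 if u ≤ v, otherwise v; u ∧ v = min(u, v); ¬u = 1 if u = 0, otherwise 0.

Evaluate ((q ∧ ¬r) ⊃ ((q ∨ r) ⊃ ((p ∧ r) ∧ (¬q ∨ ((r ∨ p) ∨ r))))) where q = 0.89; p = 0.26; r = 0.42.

1.00

¬r: Gödel ¬ of 0.42 = 0 (operand ≠ 0)
(q ∧ ¬r) = min(0.89, 0) = 0
(q ∨ r) = max(0.89, 0.42) = 0.89
(p ∧ r) = min(0.26, 0.42) = 0.26
¬q: Gödel ¬ of 0.89 = 0 (operand ≠ 0)
(r ∨ p) = max(0.42, 0.26) = 0.42
((r ∨ p) ∨ r) = max(0.42, 0.42) = 0.42
(¬q ∨ ((r ∨ p) ∨ r)) = max(0, 0.42) = 0.42
((p ∧ r) ∧ (¬q ∨ ((r ∨ p) ∨ r))) = min(0.26, 0.42) = 0.26
((q ∨ r) ⊃ ((p ∧ r) ∧ (¬q ∨ ((r ∨ p) ∨ r)))): 0.89 > 0.26, so result = 0.26
((q ∧ ¬r) ⊃ ((q ∨ r) ⊃ ((p ∧ r) ∧ (¬q ∨ ((r ∨ p) ∨ r))))): 0 ≤ 0.26, so result = 1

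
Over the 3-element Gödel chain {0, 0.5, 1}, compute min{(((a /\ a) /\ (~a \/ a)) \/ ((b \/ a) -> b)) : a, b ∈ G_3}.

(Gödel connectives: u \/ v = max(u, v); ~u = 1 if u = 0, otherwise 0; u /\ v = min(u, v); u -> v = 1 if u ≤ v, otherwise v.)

0.50

The minimum is attained at a = 0.5, b = 0:
  (a /\ a) = min(0.5, 0.5) = 0.5
  ~a: Gödel ¬ of 0.5 = 0 (operand ≠ 0)
  (~a \/ a) = max(0, 0.5) = 0.5
  ((a /\ a) /\ (~a \/ a)) = min(0.5, 0.5) = 0.5
  (b \/ a) = max(0, 0.5) = 0.5
  ((b \/ a) -> b): 0.5 > 0, so result = 0
  (((a /\ a) /\ (~a \/ a)) \/ ((b \/ a) -> b)) = max(0.5, 0) = 0.5
Checking all 9 assignments confirms none give a value below 0.50.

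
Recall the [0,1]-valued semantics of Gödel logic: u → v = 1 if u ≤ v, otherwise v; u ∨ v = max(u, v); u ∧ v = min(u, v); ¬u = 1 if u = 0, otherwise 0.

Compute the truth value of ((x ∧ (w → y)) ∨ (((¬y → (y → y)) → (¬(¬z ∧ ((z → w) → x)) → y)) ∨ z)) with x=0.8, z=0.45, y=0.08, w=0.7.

0.45

(w → y): 0.7 > 0.08, so result = 0.08
(x ∧ (w → y)) = min(0.8, 0.08) = 0.08
¬y: Gödel ¬ of 0.08 = 0 (operand ≠ 0)
(y → y): 0.08 ≤ 0.08, so result = 1
(¬y → (y → y)): 0 ≤ 1, so result = 1
¬z: Gödel ¬ of 0.45 = 0 (operand ≠ 0)
(z → w): 0.45 ≤ 0.7, so result = 1
((z → w) → x): 1 > 0.8, so result = 0.8
(¬z ∧ ((z → w) → x)) = min(0, 0.8) = 0
¬(¬z ∧ ((z → w) → x)): Gödel ¬ of 0 = 1 (operand is 0)
(¬(¬z ∧ ((z → w) → x)) → y): 1 > 0.08, so result = 0.08
((¬y → (y → y)) → (¬(¬z ∧ ((z → w) → x)) → y)): 1 > 0.08, so result = 0.08
(((¬y → (y → y)) → (¬(¬z ∧ ((z → w) → x)) → y)) ∨ z) = max(0.08, 0.45) = 0.45
((x ∧ (w → y)) ∨ (((¬y → (y → y)) → (¬(¬z ∧ ((z → w) → x)) → y)) ∨ z)) = max(0.08, 0.45) = 0.45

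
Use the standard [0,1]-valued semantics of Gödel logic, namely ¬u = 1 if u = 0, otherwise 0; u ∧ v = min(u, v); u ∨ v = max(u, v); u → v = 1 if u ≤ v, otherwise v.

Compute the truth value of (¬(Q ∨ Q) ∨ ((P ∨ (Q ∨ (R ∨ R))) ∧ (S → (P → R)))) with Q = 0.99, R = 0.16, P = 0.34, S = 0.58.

(Q ∨ Q) = max(0.99, 0.99) = 0.99
¬(Q ∨ Q): Gödel ¬ of 0.99 = 0 (operand ≠ 0)
(R ∨ R) = max(0.16, 0.16) = 0.16
(Q ∨ (R ∨ R)) = max(0.99, 0.16) = 0.99
(P ∨ (Q ∨ (R ∨ R))) = max(0.34, 0.99) = 0.99
(P → R): 0.34 > 0.16, so result = 0.16
(S → (P → R)): 0.58 > 0.16, so result = 0.16
((P ∨ (Q ∨ (R ∨ R))) ∧ (S → (P → R))) = min(0.99, 0.16) = 0.16
(¬(Q ∨ Q) ∨ ((P ∨ (Q ∨ (R ∨ R))) ∧ (S → (P → R)))) = max(0, 0.16) = 0.16

0.16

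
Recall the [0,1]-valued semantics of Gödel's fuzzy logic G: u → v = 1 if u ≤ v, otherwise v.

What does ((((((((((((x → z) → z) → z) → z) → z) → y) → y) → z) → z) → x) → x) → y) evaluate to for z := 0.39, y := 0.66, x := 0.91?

0.66

(x → z): 0.91 > 0.39, so result = 0.39
((x → z) → z): 0.39 ≤ 0.39, so result = 1
(((x → z) → z) → z): 1 > 0.39, so result = 0.39
((((x → z) → z) → z) → z): 0.39 ≤ 0.39, so result = 1
(((((x → z) → z) → z) → z) → z): 1 > 0.39, so result = 0.39
((((((x → z) → z) → z) → z) → z) → y): 0.39 ≤ 0.66, so result = 1
(((((((x → z) → z) → z) → z) → z) → y) → y): 1 > 0.66, so result = 0.66
((((((((x → z) → z) → z) → z) → z) → y) → y) → z): 0.66 > 0.39, so result = 0.39
(((((((((x → z) → z) → z) → z) → z) → y) → y) → z) → z): 0.39 ≤ 0.39, so result = 1
((((((((((x → z) → z) → z) → z) → z) → y) → y) → z) → z) → x): 1 > 0.91, so result = 0.91
(((((((((((x → z) → z) → z) → z) → z) → y) → y) → z) → z) → x) → x): 0.91 ≤ 0.91, so result = 1
((((((((((((x → z) → z) → z) → z) → z) → y) → y) → z) → z) → x) → x) → y): 1 > 0.66, so result = 0.66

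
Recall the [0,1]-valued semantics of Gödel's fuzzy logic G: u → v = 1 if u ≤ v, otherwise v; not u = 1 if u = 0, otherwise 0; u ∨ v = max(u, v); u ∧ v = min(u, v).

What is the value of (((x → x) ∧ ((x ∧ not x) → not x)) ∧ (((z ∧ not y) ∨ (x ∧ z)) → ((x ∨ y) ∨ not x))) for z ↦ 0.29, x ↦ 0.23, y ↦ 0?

0.23

(x → x): 0.23 ≤ 0.23, so result = 1
not x: Gödel ¬ of 0.23 = 0 (operand ≠ 0)
(x ∧ not x) = min(0.23, 0) = 0
not x: Gödel ¬ of 0.23 = 0 (operand ≠ 0)
((x ∧ not x) → not x): 0 ≤ 0, so result = 1
((x → x) ∧ ((x ∧ not x) → not x)) = min(1, 1) = 1
not y: Gödel ¬ of 0 = 1 (operand is 0)
(z ∧ not y) = min(0.29, 1) = 0.29
(x ∧ z) = min(0.23, 0.29) = 0.23
((z ∧ not y) ∨ (x ∧ z)) = max(0.29, 0.23) = 0.29
(x ∨ y) = max(0.23, 0) = 0.23
not x: Gödel ¬ of 0.23 = 0 (operand ≠ 0)
((x ∨ y) ∨ not x) = max(0.23, 0) = 0.23
(((z ∧ not y) ∨ (x ∧ z)) → ((x ∨ y) ∨ not x)): 0.29 > 0.23, so result = 0.23
(((x → x) ∧ ((x ∧ not x) → not x)) ∧ (((z ∧ not y) ∨ (x ∧ z)) → ((x ∨ y) ∨ not x))) = min(1, 0.23) = 0.23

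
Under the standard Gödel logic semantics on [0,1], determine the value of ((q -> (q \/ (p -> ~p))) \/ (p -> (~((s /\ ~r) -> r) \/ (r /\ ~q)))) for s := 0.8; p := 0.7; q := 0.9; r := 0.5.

~p: Gödel ¬ of 0.7 = 0 (operand ≠ 0)
(p -> ~p): 0.7 > 0, so result = 0
(q \/ (p -> ~p)) = max(0.9, 0) = 0.9
(q -> (q \/ (p -> ~p))): 0.9 ≤ 0.9, so result = 1
~r: Gödel ¬ of 0.5 = 0 (operand ≠ 0)
(s /\ ~r) = min(0.8, 0) = 0
((s /\ ~r) -> r): 0 ≤ 0.5, so result = 1
~((s /\ ~r) -> r): Gödel ¬ of 1 = 0 (operand ≠ 0)
~q: Gödel ¬ of 0.9 = 0 (operand ≠ 0)
(r /\ ~q) = min(0.5, 0) = 0
(~((s /\ ~r) -> r) \/ (r /\ ~q)) = max(0, 0) = 0
(p -> (~((s /\ ~r) -> r) \/ (r /\ ~q))): 0.7 > 0, so result = 0
((q -> (q \/ (p -> ~p))) \/ (p -> (~((s /\ ~r) -> r) \/ (r /\ ~q)))) = max(1, 0) = 1

1.00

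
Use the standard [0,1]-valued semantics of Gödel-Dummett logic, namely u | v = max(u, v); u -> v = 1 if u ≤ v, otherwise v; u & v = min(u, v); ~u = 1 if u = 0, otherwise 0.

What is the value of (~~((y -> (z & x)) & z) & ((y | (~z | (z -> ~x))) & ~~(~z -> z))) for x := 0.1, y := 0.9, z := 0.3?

0.90

(z & x) = min(0.3, 0.1) = 0.1
(y -> (z & x)): 0.9 > 0.1, so result = 0.1
((y -> (z & x)) & z) = min(0.1, 0.3) = 0.1
~((y -> (z & x)) & z): Gödel ¬ of 0.1 = 0 (operand ≠ 0)
~~((y -> (z & x)) & z): Gödel ¬ of 0 = 1 (operand is 0)
~z: Gödel ¬ of 0.3 = 0 (operand ≠ 0)
~x: Gödel ¬ of 0.1 = 0 (operand ≠ 0)
(z -> ~x): 0.3 > 0, so result = 0
(~z | (z -> ~x)) = max(0, 0) = 0
(y | (~z | (z -> ~x))) = max(0.9, 0) = 0.9
~z: Gödel ¬ of 0.3 = 0 (operand ≠ 0)
(~z -> z): 0 ≤ 0.3, so result = 1
~(~z -> z): Gödel ¬ of 1 = 0 (operand ≠ 0)
~~(~z -> z): Gödel ¬ of 0 = 1 (operand is 0)
((y | (~z | (z -> ~x))) & ~~(~z -> z)) = min(0.9, 1) = 0.9
(~~((y -> (z & x)) & z) & ((y | (~z | (z -> ~x))) & ~~(~z -> z))) = min(1, 0.9) = 0.9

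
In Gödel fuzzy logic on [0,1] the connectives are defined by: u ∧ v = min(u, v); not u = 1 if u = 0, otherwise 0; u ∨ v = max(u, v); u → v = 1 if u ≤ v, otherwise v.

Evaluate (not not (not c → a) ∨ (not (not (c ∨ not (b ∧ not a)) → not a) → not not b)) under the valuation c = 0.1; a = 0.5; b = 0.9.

not c: Gödel ¬ of 0.1 = 0 (operand ≠ 0)
(not c → a): 0 ≤ 0.5, so result = 1
not (not c → a): Gödel ¬ of 1 = 0 (operand ≠ 0)
not not (not c → a): Gödel ¬ of 0 = 1 (operand is 0)
not a: Gödel ¬ of 0.5 = 0 (operand ≠ 0)
(b ∧ not a) = min(0.9, 0) = 0
not (b ∧ not a): Gödel ¬ of 0 = 1 (operand is 0)
(c ∨ not (b ∧ not a)) = max(0.1, 1) = 1
not (c ∨ not (b ∧ not a)): Gödel ¬ of 1 = 0 (operand ≠ 0)
not a: Gödel ¬ of 0.5 = 0 (operand ≠ 0)
(not (c ∨ not (b ∧ not a)) → not a): 0 ≤ 0, so result = 1
not (not (c ∨ not (b ∧ not a)) → not a): Gödel ¬ of 1 = 0 (operand ≠ 0)
not b: Gödel ¬ of 0.9 = 0 (operand ≠ 0)
not not b: Gödel ¬ of 0 = 1 (operand is 0)
(not (not (c ∨ not (b ∧ not a)) → not a) → not not b): 0 ≤ 1, so result = 1
(not not (not c → a) ∨ (not (not (c ∨ not (b ∧ not a)) → not a) → not not b)) = max(1, 1) = 1

1.00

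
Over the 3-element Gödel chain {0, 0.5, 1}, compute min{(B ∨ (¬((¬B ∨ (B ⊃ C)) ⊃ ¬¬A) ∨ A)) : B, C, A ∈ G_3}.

The minimum is attained at B = 0, C = 0, A = 0.5:
  ¬B: Gödel ¬ of 0 = 1 (operand is 0)
  (B ⊃ C): 0 ≤ 0, so result = 1
  (¬B ∨ (B ⊃ C)) = max(1, 1) = 1
  ¬A: Gödel ¬ of 0.5 = 0 (operand ≠ 0)
  ¬¬A: Gödel ¬ of 0 = 1 (operand is 0)
  ((¬B ∨ (B ⊃ C)) ⊃ ¬¬A): 1 ≤ 1, so result = 1
  ¬((¬B ∨ (B ⊃ C)) ⊃ ¬¬A): Gödel ¬ of 1 = 0 (operand ≠ 0)
  (¬((¬B ∨ (B ⊃ C)) ⊃ ¬¬A) ∨ A) = max(0, 0.5) = 0.5
  (B ∨ (¬((¬B ∨ (B ⊃ C)) ⊃ ¬¬A) ∨ A)) = max(0, 0.5) = 0.5
Checking all 27 assignments confirms none give a value below 0.50.

0.50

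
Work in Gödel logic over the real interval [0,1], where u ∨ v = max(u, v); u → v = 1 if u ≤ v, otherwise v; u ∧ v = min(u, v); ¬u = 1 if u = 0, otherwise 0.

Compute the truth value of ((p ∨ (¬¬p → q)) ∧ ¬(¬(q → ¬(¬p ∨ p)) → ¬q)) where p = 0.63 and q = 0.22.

0.63

¬p: Gödel ¬ of 0.63 = 0 (operand ≠ 0)
¬¬p: Gödel ¬ of 0 = 1 (operand is 0)
(¬¬p → q): 1 > 0.22, so result = 0.22
(p ∨ (¬¬p → q)) = max(0.63, 0.22) = 0.63
¬p: Gödel ¬ of 0.63 = 0 (operand ≠ 0)
(¬p ∨ p) = max(0, 0.63) = 0.63
¬(¬p ∨ p): Gödel ¬ of 0.63 = 0 (operand ≠ 0)
(q → ¬(¬p ∨ p)): 0.22 > 0, so result = 0
¬(q → ¬(¬p ∨ p)): Gödel ¬ of 0 = 1 (operand is 0)
¬q: Gödel ¬ of 0.22 = 0 (operand ≠ 0)
(¬(q → ¬(¬p ∨ p)) → ¬q): 1 > 0, so result = 0
¬(¬(q → ¬(¬p ∨ p)) → ¬q): Gödel ¬ of 0 = 1 (operand is 0)
((p ∨ (¬¬p → q)) ∧ ¬(¬(q → ¬(¬p ∨ p)) → ¬q)) = min(0.63, 1) = 0.63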